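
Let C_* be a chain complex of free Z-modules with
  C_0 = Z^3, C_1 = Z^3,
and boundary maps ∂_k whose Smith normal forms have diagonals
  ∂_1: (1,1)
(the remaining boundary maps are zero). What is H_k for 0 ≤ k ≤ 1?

H_0: b_0 = 3 − 0 − 2 = 1; torsion from ∂_1 factors > 1: none. So H_0 = Z.
H_1: b_1 = 3 − 2 − 0 = 1; torsion from ∂_2 factors > 1: none. So H_1 = Z.

H_0 = Z,  H_1 = Z.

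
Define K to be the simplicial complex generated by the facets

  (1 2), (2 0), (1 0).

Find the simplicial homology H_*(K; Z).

H_0 ≅ Z,  H_1 ≅ Z.

K has 3 vertices, 3 edges.
rank ∂_0 = 0, rank ∂_1 = 2 ⇒ b_0 = 3 − 0 − 2 = 1; all invariant factors of ∂_1 are 1 so no torsion. So H_0 ≅ Z.
rank ∂_1 = 2, rank ∂_2 = 0 ⇒ b_1 = 3 − 2 − 0 = 1. So H_1 ≅ Z.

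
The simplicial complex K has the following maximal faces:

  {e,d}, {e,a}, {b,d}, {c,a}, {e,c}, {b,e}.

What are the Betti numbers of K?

b_0 = 1, b_1 = 2.

K has 5 vertices, 6 edges.
rank ∂_0 = 0, rank ∂_1 = 4 ⇒ b_0 = 5 − 0 − 4 = 1; all invariant factors of ∂_1 are 1 so no torsion. So H_0 = Z.
rank ∂_1 = 4, rank ∂_2 = 0 ⇒ b_1 = 6 − 4 − 0 = 2. So H_1 = Z^2.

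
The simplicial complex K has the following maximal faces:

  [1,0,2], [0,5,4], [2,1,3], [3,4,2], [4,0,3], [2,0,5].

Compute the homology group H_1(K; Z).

Order the vertices as 0 < 1 < 2 < 3 < 4 < 5. Listing each simplex with vertices in this order, K has dimension 2 with simplices:

  0-simplices (6): [0], [1], [2], [3], [4], [5]
  1-simplices (12): [0,1], [0,2], [0,3], [0,4], [0,5], [1,2], [1,3], [2,3], [2,4], [2,5], [3,4], [4,5]
  2-simplices (6): [0,1,2], [0,2,5], [0,3,4], [0,4,5], [1,2,3], [2,3,4]

so the chain groups are C_0 ≅ Z^6, C_1 ≅ Z^12, C_2 ≅ Z^6.

∂_1: C_1 → C_0 is given by ∂[p,q] = [q] − [p]. For instance
  ∂[1,3] = [3] − [1].
The 6×12 boundary matrix has rank 5 and Smith normal form diag(1,1,1,1,1).

The boundary map ∂_2: C_2 → C_1 acts by ∂[p,q,r] = [q,r] − [p,r] + [p,q]. For instance
  ∂[0,2,5] = [2,5] − [0,5] + [0,2],
  ∂[0,1,2] = [1,2] − [0,2] + [0,1].
The 12×6 boundary matrix has rank 6 and Smith normal form diag(1,1,1,1,1,1).

From H_k ≅ ker(∂_k) / im(∂_{k+1}) we obtain:

  H_1: rank ker ∂_1 − rank ∂_2 = (12 − 5) − 6 = 1, and the invariant factors of ∂_2 are all 1, so H_1 = Z.

(K is a triangulation of the cylinder S^1 x I.)

H_1 ≅ Z.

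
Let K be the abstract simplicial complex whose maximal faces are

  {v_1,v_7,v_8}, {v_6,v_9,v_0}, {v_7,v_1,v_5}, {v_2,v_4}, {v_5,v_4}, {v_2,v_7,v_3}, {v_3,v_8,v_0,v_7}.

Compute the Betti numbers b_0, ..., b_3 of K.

b_0 = 1, b_1 = 1, b_2 = 0, b_3 = 0.

Take the total order v_0 < v_1 < v_2 < v_3 < v_4 < v_5 < v_6 < v_7 < v_8 < v_9 on the vertex set. Then K (dimension 3) consists of the simplices:

  0-simplices (10): [v_0], [v_1], [v_2], [v_3], [v_4], [v_5], [v_6], [v_7], [v_8], [v_9]
  1-simplices (17): (17 of them)
  2-simplices (8): [v_0,v_3,v_7], [v_0,v_3,v_8], [v_0,v_6,v_9], [v_0,v_7,v_8], [v_1,v_5,v_7], [v_1,v_7,v_8], [v_2,v_3,v_7], [v_3,v_7,v_8]
  3-simplices (1): [v_0,v_3,v_7,v_8]

Hence C_0 ≅ Z^10, C_1 ≅ Z^17, C_2 ≅ Z^8, C_3 ≅ Z^1.

∂_1: C_1 → C_0 maps an edge to its endpoints' difference, ∂[p,q] = q − p.
As a 10×17 matrix over Z this has rank 9, with invariant factors (1,1,1,1,1,1,1,1,1).

The boundary map ∂_2: C_2 → C_1 sends each 2-simplex [p,q,r] to [q,r] − [p,r] + [p,q]. For instance
  ∂[v_0,v_7,v_8] = [v_7,v_8] − [v_0,v_8] + [v_0,v_7],
  ∂[v_1,v_7,v_8] = [v_7,v_8] − [v_1,v_8] + [v_1,v_7].
As a 17×8 matrix over Z this has rank 7, with invariant factors (1,1,1,1,1,1,1).

The boundary map ∂_3: C_3 → C_2 sends each 3-simplex σ to the alternating sum Σ_i (−1)^i (σ with its i-th vertex removed). For instance
  ∂[v_0,v_3,v_7,v_8] = [v_3,v_7,v_8] − [v_0,v_7,v_8] + [v_0,v_3,v_8] − [v_0,v_3,v_7].
The 8×1 boundary matrix has rank 1 and Smith normal form diag(1).

From H_k ≅ ker(∂_k) / im(∂_{k+1}) we obtain:

  H_0: rank C_0 − rank ∂_1 = 10 − 9 = 1, and the invariant factors of ∂_1 are all 1, so H_0 = Z.
  H_1: rank ker ∂_1 − rank ∂_2 = (17 − 9) − 7 = 1, and the invariant factors of ∂_2 are all 1, so H_1 = Z.
  H_2: rank ker ∂_2 − rank ∂_3 = (8 − 7) − 1 = 0, and the invariant factors of ∂_3 are all 1, so H_2 = 0.
  H_3: rank ker ∂_3 − rank ∂_4 = (1 − 1) − 0 = 0, and there is no ∂_4, so H_3 = 0.

Hence the Betti numbers are b_0 = 1, b_1 = 1, b_2 = 0, b_3 = 0.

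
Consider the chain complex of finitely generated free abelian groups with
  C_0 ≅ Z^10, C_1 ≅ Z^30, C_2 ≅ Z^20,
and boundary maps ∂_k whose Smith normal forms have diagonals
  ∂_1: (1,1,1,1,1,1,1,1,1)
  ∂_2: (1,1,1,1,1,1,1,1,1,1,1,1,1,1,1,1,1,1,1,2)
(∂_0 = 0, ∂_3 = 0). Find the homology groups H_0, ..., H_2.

H_0: b_0 = 10 − 0 − 9 = 1; torsion from ∂_1 factors > 1: none. So H_0 ≅ Z.
H_1: b_1 = 30 − 9 − 20 = 1; torsion from ∂_2 factors > 1: [2]. So H_1 ≅ Z ⊕ Z/2Z.
H_2: b_2 = 20 − 20 − 0 = 0; torsion from ∂_3 factors > 1: none. So H_2 ≅ 0.

H_0 ≅ Z,  H_1 ≅ Z ⊕ Z/2Z,  H_2 = 0.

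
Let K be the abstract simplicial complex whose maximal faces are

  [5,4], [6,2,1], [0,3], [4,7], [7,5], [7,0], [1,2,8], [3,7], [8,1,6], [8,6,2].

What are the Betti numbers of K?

b_0 = 2, b_1 = 2, b_2 = 1.

We work with the vertex ordering 0 < 1 < 2 < 3 < 4 < 5 < 6 < 7 < 8. The simplices of K, each written with vertices in increasing order, are:

  0-simplices (9): [0], [1], [2], [3], [4], [5], [6], [7], [8]
  1-simplices (12): [0,3], [0,7], [1,2], [1,6], [1,8], [2,6], [2,8], [3,7], [4,5], [4,7], [5,7], [6,8]
  2-simplices (4): [1,2,6], [1,2,8], [1,6,8], [2,6,8]

so the chain groups are C_0 ≅ Z^9, C_1 ≅ Z^12, C_2 ≅ Z^4.

Boundary ∂_1: C_1 → C_0 is given by ∂[p,q] = [q] − [p]. For instance
  ∂[1,8] = [8] − [1].
The 9×12 boundary matrix has rank 7 and Smith normal form diag(1,1,1,1,1,1,1).

Boundary ∂_2: C_2 → C_1 acts by ∂[p,q,r] = [q,r] − [p,r] + [p,q]. For instance
  ∂[2,6,8] = [6,8] − [2,8] + [2,6],
  ∂[1,6,8] = [6,8] − [1,8] + [1,6].
As a 12×4 matrix over Z this has rank 3, with invariant factors (1,1,1).

Now H_k = ker ∂_k / im ∂_{k+1}, so:

  H_0: rank C_0 − rank ∂_1 = 9 − 7 = 2, and the invariant factors of ∂_1 are all 1, so H_0 = Z^2.
  H_1: rank ker ∂_1 − rank ∂_2 = (12 − 7) − 3 = 2, and the invariant factors of ∂_2 are all 1, so H_1 = Z^2.
  H_2: rank ker ∂_2 − rank ∂_3 = (4 − 3) − 0 = 1, and there is no ∂_3, so H_2 = Z.

As a check, the Euler characteristic is 9 − 12 + 4 = 1, which agrees with 2 − 2 + 1 = 1.
(K is a triangulation of the disjoint union of a wedge of 2 circles and the 2-sphere S^2.)

Hence the Betti numbers are b_0 = 2, b_1 = 2, b_2 = 1.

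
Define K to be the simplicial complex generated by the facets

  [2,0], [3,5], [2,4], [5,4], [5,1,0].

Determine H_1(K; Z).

Order the vertices as 0 < 1 < 2 < 3 < 4 < 5. Listing each simplex with vertices in this order, K has dimension 2 with simplices:

  0-simplices (6): [0], [1], [2], [3], [4], [5]
  1-simplices (7): [0,1], [0,2], [0,5], [1,5], [2,4], [3,5], [4,5]
  2-simplices (1): [0,1,5]

Hence C_0 ≅ Z^6, C_1 ≅ Z^7, C_2 ≅ Z^1.

∂_1: C_1 → C_0 sends each edge [p,q] (with p < q) to q − p. For instance
  ∂[2,4] = [4] − [2].
The resulting 6×7 matrix has rank 5, and its Smith normal form has invariant factors (1,1,1,1,1).

∂_2: C_2 → C_1 maps a triangle to the signed sum of its edges. For instance
  ∂[0,1,5] = [1,5] − [0,5] + [0,1].
As a 7×1 matrix over Z this has rank 1, with invariant factors (1).

From H_k ≅ ker(∂_k) / im(∂_{k+1}) we obtain:

  H_1: rank ker ∂_1 − rank ∂_2 = (7 − 5) − 1 = 1, and the invariant factors of ∂_2 are all 1, so H_1 = Z.

H_1 = Z.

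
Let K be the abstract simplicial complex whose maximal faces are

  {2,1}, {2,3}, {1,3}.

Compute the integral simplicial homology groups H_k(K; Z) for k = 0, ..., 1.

We work with the vertex ordering 1 < 2 < 3. The simplices of K, each written with vertices in increasing order, are:

  0-simplices (3): [1], [2], [3]
  1-simplices (3): [1,2], [1,3], [2,3]

so the chain groups are C_0 ≅ Z^3, C_1 ≅ Z^3.

The boundary map ∂_1: C_1 → C_0 sends each edge [p,q] (with p < q) to q − p.
The resulting 3×3 matrix has rank 2, and its Smith normal form has invariant factors (1,1).

Now H_k = ker ∂_k / im ∂_{k+1}, so:

  H_0: rank C_0 − rank ∂_1 = 3 − 2 = 1, and the invariant factors of ∂_1 are all 1, so H_0 ≅ Z.
  H_1: rank ker ∂_1 − rank ∂_2 = (3 − 2) − 0 = 1, and there is no ∂_2, so H_1 ≅ Z.

As a check, the Euler characteristic is 3 − 3 = 0, which agrees with 1 − 1 = 0.

H_0 = Z,  H_1 = Z.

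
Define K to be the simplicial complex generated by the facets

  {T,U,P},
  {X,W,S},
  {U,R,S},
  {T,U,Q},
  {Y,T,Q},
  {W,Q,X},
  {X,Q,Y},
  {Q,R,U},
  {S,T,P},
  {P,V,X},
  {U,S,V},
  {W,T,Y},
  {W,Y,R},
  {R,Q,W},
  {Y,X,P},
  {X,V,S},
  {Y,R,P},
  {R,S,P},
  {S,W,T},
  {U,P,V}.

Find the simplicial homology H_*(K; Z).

Fix the vertex order P < Q < R < S < T < U < V < W < X < Y and write every simplex with vertices in increasing order. Then dim K = 2 and the simplices of K are:

  0-simplices (10): P, Q, R, S, T, U, V, W, X, Y
  1-simplices (30): PR, PS, PT, PU, PV, PX, PY, QR, QT, QU, QW, QX, QY, RS, RU, RW, RY, ST, SU, SV, SW, SX, TU, TW, TY, UV, VX, WX, WY, XY
  2-simplices (20): PRS, PRY, PST, PTU, PUV, PVX, PXY, QRU, QRW, QTU, QTY, QWX, QXY, RSU, RWY, STW, SUV, SVX, SWX, TWY

Hence C_0 ≅ Z^10, C_1 ≅ Z^30, C_2 ≅ Z^20.

The boundary map ∂_1: C_1 → C_0 is given by ∂[p,q] = [q] − [p]. For instance
  ∂UV = V − U.
The resulting 10×30 matrix has rank 9, and its Smith normal form has invariant factors (1,1,1,1,1,1,1,1,1).

The boundary map ∂_2: C_2 → C_1 maps a triangle to the signed sum of its edges. For instance
  ∂RWY = WY − RY + RW,
  ∂STW = TW − SW + ST.
The 30×20 boundary matrix has rank 20 and Smith normal form diag(1,1,1,1,1,1,1,1,1,1,1,1,1,1,1,1,1,1,1,2).

Now H_k = ker ∂_k / im ∂_{k+1}, so:

  H_0: rank C_0 − rank ∂_1 = 10 − 9 = 1, and the invariant factors of ∂_1 are all 1, so H_0 ≅ Z.
  H_1: rank ker ∂_1 − rank ∂_2 = (30 − 9) − 20 = 1, and ∂_2 has invariant factor 2 > 1, so H_1 ≅ Z ⊕ Z/2Z.
  H_2: rank ker ∂_2 − rank ∂_3 = (20 − 20) − 0 = 0, and there is no ∂_3, so H_2 ≅ 0.

As a check, the Euler characteristic is 10 − 30 + 20 = 0, which agrees with 1 − 1 + 0 = 0.

H_0 = Z,  H_1 = Z ⊕ Z/2Z,  H_2 = 0.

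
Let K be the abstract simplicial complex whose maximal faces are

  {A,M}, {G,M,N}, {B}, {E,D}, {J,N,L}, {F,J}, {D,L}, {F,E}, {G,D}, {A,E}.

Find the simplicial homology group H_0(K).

H_0 ≅ Z^2.

Fix the vertex order A < B < D < E < F < G < J < L < M < N and write every simplex with vertices in increasing order. Then dim K = 2 and the simplices of K are:

  0-simplices (10): A, B, D, E, F, G, J, L, M, N
  1-simplices (13): AE, AM, DE, DG, DL, EF, FJ, GM, GN, JL, JN, LN, MN
  2-simplices (2): GMN, JLN

Hence C_0 ≅ Z^10, C_1 ≅ Z^13, C_2 ≅ Z^2.

Boundary ∂_1: C_1 → C_0 is given by ∂[p,q] = [q] − [p]. For instance
  ∂AM = M − A.
This gives a 10×13 integer matrix of rank 8; reducing to Smith normal form yields diagonal entries (1,1,1,1,1,1,1,1).

∂_2: C_2 → C_1 acts by ∂[p,q,r] = [q,r] − [p,r] + [p,q]. For instance
  ∂GMN = MN − GN + GM,
  ∂JLN = LN − JN + JL.
The 13×2 boundary matrix has rank 2 and Smith normal form diag(1,1).

Reading off H_k = ker ∂_k / im ∂_{k+1}:

  H_0: rank C_0 − rank ∂_1 = 10 − 8 = 2, and the invariant factors of ∂_1 are all 1, so H_0 = Z^2.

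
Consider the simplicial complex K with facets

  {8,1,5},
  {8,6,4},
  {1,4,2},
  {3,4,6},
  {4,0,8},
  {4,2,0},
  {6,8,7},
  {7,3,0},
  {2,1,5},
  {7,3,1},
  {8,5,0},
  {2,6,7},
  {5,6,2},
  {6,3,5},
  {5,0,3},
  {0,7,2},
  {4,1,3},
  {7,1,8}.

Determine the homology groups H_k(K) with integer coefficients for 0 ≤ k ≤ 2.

Order the vertices as 0 < 1 < 2 < 3 < 4 < 5 < 6 < 7 < 8. Listing each simplex with vertices in this order, K has dimension 2 with simplices:

  0-simplices (9): [0], [1], [2], [3], [4], [5], [6], [7], [8]
  1-simplices (27): (27 of them)
  2-simplices (18): [0,2,4], [0,2,7], [0,3,5], [0,3,7], [0,4,8], [0,5,8], [1,2,4], [1,2,5], [1,3,4], [1,3,7], [1,5,8], [1,7,8], [2,5,6], [2,6,7], [3,4,6], [3,5,6], [4,6,8], [6,7,8]

so the chain groups are C_0 ≅ Z^9, C_1 ≅ Z^27, C_2 ≅ Z^18.

The boundary map ∂_1: C_1 → C_0 maps an edge to its endpoints' difference, ∂[p,q] = q − p. For instance
  ∂[1,2] = [2] − [1].
The resulting 9×27 matrix has rank 8, and its Smith normal form has invariant factors (1,1,1,1,1,1,1,1).

Boundary ∂_2: C_2 → C_1 sends each 2-simplex [p,q,r] to [q,r] − [p,r] + [p,q]. For instance
  ∂[1,2,4] = [2,4] − [1,4] + [1,2],
  ∂[0,2,4] = [2,4] − [0,4] + [0,2].
As a 27×18 matrix over Z this has rank 17, with invariant factors (1,1,1,1,1,1,1,1,1,1,1,1,1,1,1,1,1).

Now H_k = ker ∂_k / im ∂_{k+1}, so:

  H_0: rank C_0 − rank ∂_1 = 9 − 8 = 1, and the invariant factors of ∂_1 are all 1, so H_0 ≅ Z.
  H_1: rank ker ∂_1 − rank ∂_2 = (27 − 8) − 17 = 2, and the invariant factors of ∂_2 are all 1, so H_1 ≅ Z^2.
  H_2: rank ker ∂_2 − rank ∂_3 = (18 − 17) − 0 = 1, and there is no ∂_3, so H_2 ≅ Z.

(K is a triangulation of the torus T^2.)

H_0 = Z,  H_1 = Z^2,  H_2 = Z.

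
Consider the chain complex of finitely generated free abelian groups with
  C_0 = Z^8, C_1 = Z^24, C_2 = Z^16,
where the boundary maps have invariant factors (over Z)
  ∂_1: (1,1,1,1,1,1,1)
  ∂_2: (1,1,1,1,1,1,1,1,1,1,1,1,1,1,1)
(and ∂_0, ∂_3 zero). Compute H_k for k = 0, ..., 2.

H_0 = Z,  H_1 = Z^2,  H_2 = Z.

H_0: b_0 = 8 − 0 − 7 = 1; torsion from ∂_1 factors > 1: none. So H_0 = Z.
H_1: b_1 = 24 − 7 − 15 = 2; torsion from ∂_2 factors > 1: none. So H_1 = Z^2.
H_2: b_2 = 16 − 15 − 0 = 1; torsion from ∂_3 factors > 1: none. So H_2 = Z.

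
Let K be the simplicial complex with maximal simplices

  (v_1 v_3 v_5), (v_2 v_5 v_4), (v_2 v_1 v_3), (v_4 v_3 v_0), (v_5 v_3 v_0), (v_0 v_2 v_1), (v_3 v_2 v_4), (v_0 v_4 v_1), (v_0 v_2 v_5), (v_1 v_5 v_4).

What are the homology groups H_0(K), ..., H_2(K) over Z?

We work with the vertex ordering v_0 < v_1 < v_2 < v_3 < v_4 < v_5. The simplices of K, each written with vertices in increasing order, are:

  0-simplices (6): [v_0], [v_1], [v_2], [v_3], [v_4], [v_5]
  1-simplices (15): (15 of them)
  2-simplices (10): [v_0,v_1,v_2], [v_0,v_1,v_4], [v_0,v_2,v_5], [v_0,v_3,v_4], [v_0,v_3,v_5], [v_1,v_2,v_3], [v_1,v_3,v_5], [v_1,v_4,v_5], [v_2,v_3,v_4], [v_2,v_4,v_5]

Hence C_0 ≅ Z^6, C_1 ≅ Z^15, C_2 ≅ Z^10.

The boundary map ∂_1: C_1 → C_0 maps an edge to its endpoints' difference, ∂[p,q] = q − p. For instance
  ∂[v_1,v_5] = [v_5] − [v_1].
The 6×15 boundary matrix has rank 5 and Smith normal form diag(1,1,1,1,1).

∂_2: C_2 → C_1 maps a triangle to the signed sum of its edges. For instance
  ∂[v_0,v_2,v_5] = [v_2,v_5] − [v_0,v_5] + [v_0,v_2],
  ∂[v_1,v_3,v_5] = [v_3,v_5] − [v_1,v_5] + [v_1,v_3].
As a 15×10 matrix over Z this has rank 10, with invariant factors (1,1,1,1,1,1,1,1,1,2).

Reading off H_k = ker ∂_k / im ∂_{k+1}:

  H_0: rank C_0 − rank ∂_1 = 6 − 5 = 1, and the invariant factors of ∂_1 are all 1, so H_0 ≅ Z.
  H_1: rank ker ∂_1 − rank ∂_2 = (15 − 5) − 10 = 0, and ∂_2 has invariant factor 2 > 1, so H_1 ≅ Z_2.
  H_2: rank ker ∂_2 − rank ∂_3 = (10 − 10) − 0 = 0, and there is no ∂_3, so H_2 ≅ 0.

As a check, the Euler characteristic is 6 − 15 + 10 = 1, which agrees with 1 − 0 + 0 = 1.

H_0 ≅ Z,  H_1 ≅ Z_2,  H_2 = 0.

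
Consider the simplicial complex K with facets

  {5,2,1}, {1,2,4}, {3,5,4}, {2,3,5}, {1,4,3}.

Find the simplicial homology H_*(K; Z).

H_0 ≅ Z,  H_1 ≅ Z,  H_2 = 0.

Take the total order 1 < 2 < 3 < 4 < 5 on the vertex set. Then K (dimension 2) consists of the simplices:

  0-simplices (5): [1], [2], [3], [4], [5]
  1-simplices (10): [1,2], [1,3], [1,4], [1,5], [2,3], [2,4], [2,5], [3,4], [3,5], [4,5]
  2-simplices (5): [1,2,4], [1,2,5], [1,3,4], [2,3,5], [3,4,5]

Hence C_0 ≅ Z^5, C_1 ≅ Z^10, C_2 ≅ Z^5.

The boundary map ∂_1: C_1 → C_0 maps an edge to its endpoints' difference, ∂[p,q] = q − p. For instance
  ∂[1,4] = [4] − [1].
The 5×10 boundary matrix has rank 4 and Smith normal form diag(1,1,1,1).

The boundary map ∂_2: C_2 → C_1 sends each 2-simplex [p,q,r] to [q,r] − [p,r] + [p,q]. For instance
  ∂[1,2,4] = [2,4] − [1,4] + [1,2],
  ∂[3,4,5] = [4,5] − [3,5] + [3,4].
As a 10×5 matrix over Z this has rank 5, with invariant factors (1,1,1,1,1).

Now H_k = ker ∂_k / im ∂_{k+1}, so:

  H_0: rank C_0 − rank ∂_1 = 5 − 4 = 1, and the invariant factors of ∂_1 are all 1, so H_0 = Z.
  H_1: rank ker ∂_1 − rank ∂_2 = (10 − 4) − 5 = 1, and the invariant factors of ∂_2 are all 1, so H_1 = Z.
  H_2: rank ker ∂_2 − rank ∂_3 = (5 − 5) − 0 = 0, and there is no ∂_3, so H_2 = 0.

As a check, the Euler characteristic is 5 − 10 + 5 = 0, which agrees with 1 − 1 + 0 = 0.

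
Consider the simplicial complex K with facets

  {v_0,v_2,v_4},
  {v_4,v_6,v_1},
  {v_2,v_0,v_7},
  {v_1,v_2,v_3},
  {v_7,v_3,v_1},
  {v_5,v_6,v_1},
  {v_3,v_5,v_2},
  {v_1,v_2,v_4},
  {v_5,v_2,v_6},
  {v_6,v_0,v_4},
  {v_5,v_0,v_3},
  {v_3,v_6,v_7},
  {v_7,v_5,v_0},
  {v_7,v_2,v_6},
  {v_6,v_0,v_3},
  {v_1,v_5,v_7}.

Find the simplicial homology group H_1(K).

H_1 ≅ Z^2.

Fix the vertex order v_0 < v_1 < v_2 < v_3 < v_4 < v_5 < v_6 < v_7 and write every simplex with vertices in increasing order. Then dim K = 2 and the simplices of K are:

  0-simplices (8): [v_0], [v_1], [v_2], [v_3], [v_4], [v_5], [v_6], [v_7]
  1-simplices (24): (24 of them)
  2-simplices (16): (16 of them)

Hence C_0 ≅ Z^8, C_1 ≅ Z^24, C_2 ≅ Z^16.

The boundary map ∂_1: C_1 → C_0 maps an edge to its endpoints' difference, ∂[p,q] = q − p.
The 8×24 boundary matrix has rank 7 and Smith normal form diag(1,1,1,1,1,1,1).

The boundary map ∂_2: C_2 → C_1 acts by ∂[p,q,r] = [q,r] − [p,r] + [p,q]. For instance
  ∂[v_1,v_3,v_7] = [v_3,v_7] − [v_1,v_7] + [v_1,v_3],
  ∂[v_1,v_2,v_3] = [v_2,v_3] − [v_1,v_3] + [v_1,v_2].
As a 24×16 matrix over Z this has rank 15, with invariant factors (1,1,1,1,1,1,1,1,1,1,1,1,1,1,1).

Now H_k = ker ∂_k / im ∂_{k+1}, so:

  H_1: rank ker ∂_1 − rank ∂_2 = (24 − 7) − 15 = 2, and the invariant factors of ∂_2 are all 1, so H_1 = Z^2.

(K is a triangulation of the torus T^2.)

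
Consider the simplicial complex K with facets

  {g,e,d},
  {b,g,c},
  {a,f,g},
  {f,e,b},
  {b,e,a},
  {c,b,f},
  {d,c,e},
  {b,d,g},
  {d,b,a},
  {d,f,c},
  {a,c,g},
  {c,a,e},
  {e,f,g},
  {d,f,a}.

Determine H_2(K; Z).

K has 7 vertices, 21 edges, 14 triangles.
rank ∂_2 = 13, rank ∂_3 = 0 ⇒ b_2 = 14 − 13 − 0 = 1. So H_2 ≅ Z.

H_2 ≅ Z.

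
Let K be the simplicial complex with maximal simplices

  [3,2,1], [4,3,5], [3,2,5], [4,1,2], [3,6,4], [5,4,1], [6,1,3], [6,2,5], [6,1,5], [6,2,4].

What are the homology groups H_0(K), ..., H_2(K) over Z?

H_0 = Z,  H_1 = Z/2,  H_2 = 0.

Take the total order 1 < 2 < 3 < 4 < 5 < 6 on the vertex set. Then K (dimension 2) consists of the simplices:

  0-simplices (6): [1], [2], [3], [4], [5], [6]
  1-simplices (15): [1,2], [1,3], [1,4], [1,5], [1,6], [2,3], [2,4], [2,5], [2,6], [3,4], [3,5], [3,6], [4,5], [4,6], [5,6]
  2-simplices (10): [1,2,3], [1,2,4], [1,3,6], [1,4,5], [1,5,6], [2,3,5], [2,4,6], [2,5,6], [3,4,5], [3,4,6]

giving chain groups C_0 ≅ Z^6, C_1 ≅ Z^15, C_2 ≅ Z^10.

The boundary map ∂_1: C_1 → C_0 sends each edge [p,q] (with p < q) to q − p.
As a 6×15 matrix over Z this has rank 5, with invariant factors (1,1,1,1,1).

Boundary ∂_2: C_2 → C_1 sends each 2-simplex [p,q,r] to [q,r] − [p,r] + [p,q]. For instance
  ∂[1,2,3] = [2,3] − [1,3] + [1,2],
  ∂[3,4,5] = [4,5] − [3,5] + [3,4].
This gives a 15×10 integer matrix of rank 10; reducing to Smith normal form yields diagonal entries (1,1,1,1,1,1,1,1,1,2).

Now H_k = ker ∂_k / im ∂_{k+1}, so:

  H_0: rank C_0 − rank ∂_1 = 6 − 5 = 1, and the invariant factors of ∂_1 are all 1, so H_0 ≅ Z.
  H_1: rank ker ∂_1 − rank ∂_2 = (15 − 5) − 10 = 0, and ∂_2 has invariant factor 2 > 1, so H_1 ≅ Z/2.
  H_2: rank ker ∂_2 − rank ∂_3 = (10 − 10) − 0 = 0, and there is no ∂_3, so H_2 ≅ 0.

As a check, the Euler characteristic is 6 − 15 + 10 = 1, which agrees with 1 − 0 + 0 = 1.
(K is a triangulation of the real projective plane RP^2.)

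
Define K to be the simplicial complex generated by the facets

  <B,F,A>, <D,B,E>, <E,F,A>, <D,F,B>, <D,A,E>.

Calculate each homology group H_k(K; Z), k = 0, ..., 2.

H_0 = Z,  H_1 = Z,  H_2 = 0.

We work with the vertex ordering A < B < D < E < F. The simplices of K, each written with vertices in increasing order, are:

  0-simplices (5): A, B, D, E, F
  1-simplices (10): AB, AD, AE, AF, BD, BE, BF, DE, DF, EF
  2-simplices (5): ABF, ADE, AEF, BDE, BDF

so the chain groups are C_0 ≅ Z^5, C_1 ≅ Z^10, C_2 ≅ Z^5.

∂_1: C_1 → C_0 is given by ∂[p,q] = [q] − [p]. For instance
  ∂DE = E − D.
The 5×10 boundary matrix has rank 4 and Smith normal form diag(1,1,1,1).

Boundary ∂_2: C_2 → C_1 sends each 2-simplex [p,q,r] to [q,r] − [p,r] + [p,q]. For instance
  ∂ABF = BF − AF + AB,
  ∂AEF = EF − AF + AE.
The 10×5 boundary matrix has rank 5 and Smith normal form diag(1,1,1,1,1).

From H_k ≅ ker(∂_k) / im(∂_{k+1}) we obtain:

  H_0: rank C_0 − rank ∂_1 = 5 − 4 = 1, and the invariant factors of ∂_1 are all 1, so H_0 = Z.
  H_1: rank ker ∂_1 − rank ∂_2 = (10 − 4) − 5 = 1, and the invariant factors of ∂_2 are all 1, so H_1 = Z.
  H_2: rank ker ∂_2 − rank ∂_3 = (5 − 5) − 0 = 0, and there is no ∂_3, so H_2 = 0.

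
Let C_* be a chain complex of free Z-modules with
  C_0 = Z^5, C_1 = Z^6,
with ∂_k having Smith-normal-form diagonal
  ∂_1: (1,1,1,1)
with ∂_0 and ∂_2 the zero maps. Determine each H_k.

H_0: b_0 = 5 − 0 − 4 = 1; torsion from ∂_1 factors > 1: none. So H_0 = Z.
H_1: b_1 = 6 − 4 − 0 = 2; torsion from ∂_2 factors > 1: none. So H_1 = Z^2.

H_0 = Z,  H_1 = Z^2.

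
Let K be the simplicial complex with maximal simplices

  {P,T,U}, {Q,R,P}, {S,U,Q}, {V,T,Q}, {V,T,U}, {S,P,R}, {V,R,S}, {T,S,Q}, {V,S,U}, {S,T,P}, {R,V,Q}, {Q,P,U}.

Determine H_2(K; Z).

H_2 = 0.

We work with the vertex ordering P < Q < R < S < T < U < V. The simplices of K, each written with vertices in increasing order, are:

  0-simplices (7): P, Q, R, S, T, U, V
  1-simplices (18): PQ, PR, PS, PT, PU, QR, QS, QT, QU, QV, RS, RV, ST, SU, SV, TU, TV, UV
  2-simplices (12): PQR, PQU, PRS, PST, PTU, QRV, QST, QSU, QTV, RSV, SUV, TUV

giving chain groups C_0 ≅ Z^7, C_1 ≅ Z^18, C_2 ≅ Z^12.

Boundary ∂_1: C_1 → C_0 sends each edge [p,q] (with p < q) to q − p.
This gives a 7×18 integer matrix of rank 6; reducing to Smith normal form yields diagonal entries (1,1,1,1,1,1).

The boundary map ∂_2: C_2 → C_1 sends each 2-simplex [p,q,r] to [q,r] − [p,r] + [p,q]. For instance
  ∂PTU = TU − PU + PT,
  ∂TUV = UV − TV + TU.
The resulting 18×12 matrix has rank 12, and its Smith normal form has invariant factors (1,1,1,1,1,1,1,1,1,1,1,2).

Computing H_k = (kernel of ∂_k) / (image of ∂_{k+1}):

  H_2: rank ker ∂_2 − rank ∂_3 = (12 − 12) − 0 = 0, and there is no ∂_3, so H_2 ≅ 0.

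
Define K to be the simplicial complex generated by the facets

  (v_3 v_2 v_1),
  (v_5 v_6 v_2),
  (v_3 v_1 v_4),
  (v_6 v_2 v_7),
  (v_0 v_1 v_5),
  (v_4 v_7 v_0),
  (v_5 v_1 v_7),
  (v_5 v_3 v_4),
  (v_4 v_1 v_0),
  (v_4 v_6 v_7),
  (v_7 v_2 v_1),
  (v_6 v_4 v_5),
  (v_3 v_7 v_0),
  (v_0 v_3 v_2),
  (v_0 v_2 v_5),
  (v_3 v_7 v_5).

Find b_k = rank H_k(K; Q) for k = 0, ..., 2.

b_0 = 1, b_1 = 2, b_2 = 1.

Fix the vertex order v_0 < v_1 < v_2 < v_3 < v_4 < v_5 < v_6 < v_7 and write every simplex with vertices in increasing order. Then dim K = 2 and the simplices of K are:

  0-simplices (8): [v_0], [v_1], [v_2], [v_3], [v_4], [v_5], [v_6], [v_7]
  1-simplices (24): (24 of them)
  2-simplices (16): (16 of them)

Hence C_0 ≅ Z^8, C_1 ≅ Z^24, C_2 ≅ Z^16.

The boundary map ∂_1: C_1 → C_0 is given by ∂[p,q] = [q] − [p]. For instance
  ∂[v_3,v_7] = [v_7] − [v_3].
This gives a 8×24 integer matrix of rank 7; reducing to Smith normal form yields diagonal entries (1,1,1,1,1,1,1).

∂_2: C_2 → C_1 sends each 2-simplex [p,q,r] to [q,r] − [p,r] + [p,q]. For instance
  ∂[v_2,v_5,v_6] = [v_5,v_6] − [v_2,v_6] + [v_2,v_5],
  ∂[v_1,v_3,v_4] = [v_3,v_4] − [v_1,v_4] + [v_1,v_3].
The 24×16 boundary matrix has rank 15 and Smith normal form diag(1,1,1,1,1,1,1,1,1,1,1,1,1,1,1).

From H_k ≅ ker(∂_k) / im(∂_{k+1}) we obtain:

  H_0: rank C_0 − rank ∂_1 = 8 − 7 = 1, and the invariant factors of ∂_1 are all 1, so H_0 ≅ Z.
  H_1: rank ker ∂_1 − rank ∂_2 = (24 − 7) − 15 = 2, and the invariant factors of ∂_2 are all 1, so H_1 ≅ Z^2.
  H_2: rank ker ∂_2 − rank ∂_3 = (16 − 15) − 0 = 1, and there is no ∂_3, so H_2 ≅ Z.

Hence the Betti numbers are b_0 = 1, b_1 = 2, b_2 = 1.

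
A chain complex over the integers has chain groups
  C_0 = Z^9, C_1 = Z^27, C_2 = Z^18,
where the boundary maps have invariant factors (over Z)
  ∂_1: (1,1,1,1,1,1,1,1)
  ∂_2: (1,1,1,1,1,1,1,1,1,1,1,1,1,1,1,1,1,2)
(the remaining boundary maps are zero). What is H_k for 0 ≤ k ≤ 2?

H_0: b_0 = 9 − 0 − 8 = 1; torsion from ∂_1 factors > 1: none. So H_0 ≅ Z.
H_1: b_1 = 27 − 8 − 18 = 1; torsion from ∂_2 factors > 1: [2]. So H_1 ≅ Z ⊕ Z/2Z.
H_2: b_2 = 18 − 18 − 0 = 0; torsion from ∂_3 factors > 1: none. So H_2 ≅ 0.

H_0 ≅ Z,  H_1 ≅ Z ⊕ Z/2Z,  H_2 = 0.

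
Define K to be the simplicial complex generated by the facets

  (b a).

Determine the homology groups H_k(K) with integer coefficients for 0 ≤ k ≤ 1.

H_0 = Z,  H_1 = 0.

We work with the vertex ordering a < b. The simplices of K, each written with vertices in increasing order, are:

  0-simplices (2): a, b
  1-simplices (1): ab

so the chain groups are C_0 ≅ Z^2, C_1 ≅ Z^1.

Boundary ∂_1: C_1 → C_0 sends each edge [p,q] (with p < q) to q − p.
The 2×1 boundary matrix has rank 1 and Smith normal form diag(1).

Computing H_k = (kernel of ∂_k) / (image of ∂_{k+1}):

  H_0: rank C_0 − rank ∂_1 = 2 − 1 = 1, and the invariant factors of ∂_1 are all 1, so H_0 = Z.
  H_1: rank ker ∂_1 − rank ∂_2 = (1 − 1) − 0 = 0, and there is no ∂_2, so H_1 = 0.

As a check, the Euler characteristic is 2 − 1 = 1, which agrees with 1 − 0 = 1.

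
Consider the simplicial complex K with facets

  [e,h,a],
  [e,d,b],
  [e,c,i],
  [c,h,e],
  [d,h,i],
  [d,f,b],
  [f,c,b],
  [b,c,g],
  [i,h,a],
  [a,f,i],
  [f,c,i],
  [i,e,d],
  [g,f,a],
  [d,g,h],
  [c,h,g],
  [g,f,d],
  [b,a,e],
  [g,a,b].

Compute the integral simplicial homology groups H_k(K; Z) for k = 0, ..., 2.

We work with the vertex ordering a < b < c < d < e < f < g < h < i. The simplices of K, each written with vertices in increasing order, are:

  0-simplices (9): a, b, c, d, e, f, g, h, i
  1-simplices (27): ab, ae, af, ag, ah, ai, bc, bd, be, bf, bg, ce, cf, cg, ch, ci, de, df, dg, dh, di, eh, ei, fg, fi, gh, hi
  2-simplices (18): abe, abg, aeh, afg, afi, ahi, bcf, bcg, bde, bdf, ceh, cei, cfi, cgh, dei, dfg, dgh, dhi

so the chain groups are C_0 ≅ Z^9, C_1 ≅ Z^27, C_2 ≅ Z^18.

Boundary ∂_1: C_1 → C_0 is given by ∂[p,q] = [q] − [p].
As a 9×27 matrix over Z this has rank 8, with invariant factors (1,1,1,1,1,1,1,1).

∂_2: C_2 → C_1 sends each 2-simplex [p,q,r] to [q,r] − [p,r] + [p,q]. For instance
  ∂dgh = gh − dh + dg,
  ∂dfg = fg − dg + df.
The 27×18 boundary matrix has rank 18 and Smith normal form diag(1,1,1,1,1,1,1,1,1,1,1,1,1,1,1,1,1,2).

Computing H_k = (kernel of ∂_k) / (image of ∂_{k+1}):

  H_0: rank C_0 − rank ∂_1 = 9 − 8 = 1, and the invariant factors of ∂_1 are all 1, so H_0 ≅ Z.
  H_1: rank ker ∂_1 − rank ∂_2 = (27 − 8) − 18 = 1, and ∂_2 has invariant factor 2 > 1, so H_1 ≅ Z × Z/2.
  H_2: rank ker ∂_2 − rank ∂_3 = (18 − 18) − 0 = 0, and there is no ∂_3, so H_2 ≅ 0.

As a check, the Euler characteristic is 9 − 27 + 18 = 0, which agrees with 1 − 1 + 0 = 0.
(K is a triangulation of the Klein bottle.)

H_0 = Z,  H_1 = Z × Z/2,  H_2 = 0.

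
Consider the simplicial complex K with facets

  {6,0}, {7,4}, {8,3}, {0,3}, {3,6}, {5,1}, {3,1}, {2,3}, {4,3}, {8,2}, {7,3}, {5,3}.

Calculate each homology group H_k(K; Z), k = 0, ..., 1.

Order the vertices as 0 < 1 < 2 < 3 < 4 < 5 < 6 < 7 < 8. Listing each simplex with vertices in this order, K has dimension 1 with simplices:

  0-simplices (9): [0], [1], [2], [3], [4], [5], [6], [7], [8]
  1-simplices (12): [0,3], [0,6], [1,3], [1,5], [2,3], [2,8], [3,4], [3,5], [3,6], [3,7], [3,8], [4,7]

giving chain groups C_0 ≅ Z^9, C_1 ≅ Z^12.

∂_1: C_1 → C_0 is given by ∂[p,q] = [q] − [p]. For instance
  ∂[4,7] = [7] − [4].
This gives a 9×12 integer matrix of rank 8; reducing to Smith normal form yields diagonal entries (1,1,1,1,1,1,1,1).

Reading off H_k = ker ∂_k / im ∂_{k+1}:

  H_0: rank C_0 − rank ∂_1 = 9 − 8 = 1, and the invariant factors of ∂_1 are all 1, so H_0 = Z.
  H_1: rank ker ∂_1 − rank ∂_2 = (12 − 8) − 0 = 4, and there is no ∂_2, so H_1 = Z^4.

H_0 ≅ Z,  H_1 ≅ Z^4.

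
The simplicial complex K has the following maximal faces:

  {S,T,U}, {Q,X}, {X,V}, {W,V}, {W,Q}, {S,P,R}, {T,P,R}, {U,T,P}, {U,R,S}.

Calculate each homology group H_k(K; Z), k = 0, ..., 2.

H_0 ≅ Z^2,  H_1 ≅ Z^2,  H_2 = 0.

Take the total order P < Q < R < S < T < U < V < W < X on the vertex set. Then K (dimension 2) consists of the simplices:

  0-simplices (9): P, Q, R, S, T, U, V, W, X
  1-simplices (14): PR, PS, PT, PU, QW, QX, RS, RT, RU, ST, SU, TU, VW, VX
  2-simplices (5): PRS, PRT, PTU, RSU, STU

so the chain groups are C_0 ≅ Z^9, C_1 ≅ Z^14, C_2 ≅ Z^5.

The boundary map ∂_1: C_1 → C_0 is given by ∂[p,q] = [q] − [p].
As a 9×14 matrix over Z this has rank 7, with invariant factors (1,1,1,1,1,1,1).

Boundary ∂_2: C_2 → C_1 acts by ∂[p,q,r] = [q,r] − [p,r] + [p,q]. For instance
  ∂RSU = SU − RU + RS,
  ∂STU = TU − SU + ST.
As a 14×5 matrix over Z this has rank 5, with invariant factors (1,1,1,1,1).

From H_k ≅ ker(∂_k) / im(∂_{k+1}) we obtain:

  H_0: rank C_0 − rank ∂_1 = 9 − 7 = 2, and the invariant factors of ∂_1 are all 1, so H_0 = Z^2.
  H_1: rank ker ∂_1 − rank ∂_2 = (14 − 7) − 5 = 2, and the invariant factors of ∂_2 are all 1, so H_1 = Z^2.
  H_2: rank ker ∂_2 − rank ∂_3 = (5 − 5) − 0 = 0, and there is no ∂_3, so H_2 = 0.

As a check, the Euler characteristic is 9 − 14 + 5 = 0, which agrees with 2 − 2 + 0 = 0.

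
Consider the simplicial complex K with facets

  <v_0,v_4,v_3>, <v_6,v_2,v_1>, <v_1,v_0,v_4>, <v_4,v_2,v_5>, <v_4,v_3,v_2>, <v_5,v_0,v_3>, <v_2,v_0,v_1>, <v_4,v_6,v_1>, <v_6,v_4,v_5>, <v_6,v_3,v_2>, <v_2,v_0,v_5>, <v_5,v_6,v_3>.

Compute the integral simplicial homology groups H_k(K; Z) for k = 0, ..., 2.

K has 7 vertices, 18 edges, 12 triangles.
rank ∂_0 = 0, rank ∂_1 = 6 ⇒ b_0 = 7 − 0 − 6 = 1; all invariant factors of ∂_1 are 1 so no torsion. So H_0 = Z.
rank ∂_1 = 6, rank ∂_2 = 12 ⇒ b_1 = 18 − 6 − 12 = 0; ∂_2 has invariant factor(s) [2] giving torsion. So H_1 = Z/2.
rank ∂_2 = 12, rank ∂_3 = 0 ⇒ b_2 = 12 − 12 − 0 = 0. So H_2 = 0.

H_0 ≅ Z,  H_1 ≅ Z/2,  H_2 = 0.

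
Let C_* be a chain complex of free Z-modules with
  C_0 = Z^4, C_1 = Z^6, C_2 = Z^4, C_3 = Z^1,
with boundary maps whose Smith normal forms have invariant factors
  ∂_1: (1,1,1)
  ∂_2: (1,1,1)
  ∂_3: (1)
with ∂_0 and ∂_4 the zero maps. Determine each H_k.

H_0 = Z,  H_1 = 0,  H_2 = 0,  H_3 = 0.

H_0: b_0 = 4 − 0 − 3 = 1; torsion from ∂_1 factors > 1: none. So H_0 = Z.
H_1: b_1 = 6 − 3 − 3 = 0; torsion from ∂_2 factors > 1: none. So H_1 = 0.
H_2: b_2 = 4 − 3 − 1 = 0; torsion from ∂_3 factors > 1: none. So H_2 = 0.
H_3: b_3 = 1 − 1 − 0 = 0; torsion from ∂_4 factors > 1: none. So H_3 = 0.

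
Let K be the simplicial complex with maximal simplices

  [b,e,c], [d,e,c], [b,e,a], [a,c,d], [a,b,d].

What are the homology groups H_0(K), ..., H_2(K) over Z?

H_0 = Z,  H_1 = Z,  H_2 = 0.

K has 5 vertices, 10 edges, 5 triangles.
rank ∂_0 = 0, rank ∂_1 = 4 ⇒ b_0 = 5 − 0 − 4 = 1; all invariant factors of ∂_1 are 1 so no torsion. So H_0 ≅ Z.
rank ∂_1 = 4, rank ∂_2 = 5 ⇒ b_1 = 10 − 4 − 5 = 1; all invariant factors of ∂_2 are 1 so no torsion. So H_1 ≅ Z.
rank ∂_2 = 5, rank ∂_3 = 0 ⇒ b_2 = 5 − 5 − 0 = 0. So H_2 ≅ 0.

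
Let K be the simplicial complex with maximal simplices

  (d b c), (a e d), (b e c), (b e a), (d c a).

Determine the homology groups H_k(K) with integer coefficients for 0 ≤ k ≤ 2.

Order the vertices as a < b < c < d < e. Listing each simplex with vertices in this order, K has dimension 2 with simplices:

  0-simplices (5): a, b, c, d, e
  1-simplices (10): ab, ac, ad, ae, bc, bd, be, cd, ce, de
  2-simplices (5): abe, acd, ade, bcd, bce

giving chain groups C_0 ≅ Z^5, C_1 ≅ Z^10, C_2 ≅ Z^5.

∂_1: C_1 → C_0 sends each edge [p,q] (with p < q) to q − p. For instance
  ∂ae = e − a.
The 5×10 boundary matrix has rank 4 and Smith normal form diag(1,1,1,1).

The boundary map ∂_2: C_2 → C_1 maps a triangle to the signed sum of its edges. For instance
  ∂bce = ce − be + bc,
  ∂acd = cd − ad + ac.
This gives a 10×5 integer matrix of rank 5; reducing to Smith normal form yields diagonal entries (1,1,1,1,1).

Computing H_k = (kernel of ∂_k) / (image of ∂_{k+1}):

  H_0: rank C_0 − rank ∂_1 = 5 − 4 = 1, and the invariant factors of ∂_1 are all 1, so H_0 = Z.
  H_1: rank ker ∂_1 − rank ∂_2 = (10 − 4) − 5 = 1, and the invariant factors of ∂_2 are all 1, so H_1 = Z.
  H_2: rank ker ∂_2 − rank ∂_3 = (5 − 5) − 0 = 0, and there is no ∂_3, so H_2 = 0.

H_0 = Z,  H_1 = Z,  H_2 = 0.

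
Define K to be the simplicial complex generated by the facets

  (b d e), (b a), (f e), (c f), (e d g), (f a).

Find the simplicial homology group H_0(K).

Take the total order a < b < c < d < e < f < g on the vertex set. Then K (dimension 2) consists of the simplices:

  0-simplices (7): a, b, c, d, e, f, g
  1-simplices (9): ab, af, bd, be, cf, de, dg, ef, eg
  2-simplices (2): bde, deg

giving chain groups C_0 ≅ Z^7, C_1 ≅ Z^9, C_2 ≅ Z^2.

∂_1: C_1 → C_0 is given by ∂[p,q] = [q] − [p]. For instance
  ∂dg = g − d.
As a 7×9 matrix over Z this has rank 6, with invariant factors (1,1,1,1,1,1).

∂_2: C_2 → C_1 acts by ∂[p,q,r] = [q,r] − [p,r] + [p,q]. For instance
  ∂bde = de − be + bd,
  ∂deg = eg − dg + de.
The 9×2 boundary matrix has rank 2 and Smith normal form diag(1,1).

Now H_k = ker ∂_k / im ∂_{k+1}, so:

  H_0: rank C_0 − rank ∂_1 = 7 − 6 = 1, and the invariant factors of ∂_1 are all 1, so H_0 ≅ Z.

H_0 = Z.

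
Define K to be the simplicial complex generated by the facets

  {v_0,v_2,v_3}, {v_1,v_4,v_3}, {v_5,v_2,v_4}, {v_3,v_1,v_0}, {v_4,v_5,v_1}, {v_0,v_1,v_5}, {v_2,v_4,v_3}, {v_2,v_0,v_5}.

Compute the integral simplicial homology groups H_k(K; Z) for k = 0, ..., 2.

H_0 ≅ Z,  H_1 = 0,  H_2 ≅ Z.

Take the total order v_0 < v_1 < v_2 < v_3 < v_4 < v_5 on the vertex set. Then K (dimension 2) consists of the simplices:

  0-simplices (6): [v_0], [v_1], [v_2], [v_3], [v_4], [v_5]
  1-simplices (12): [v_0,v_1], [v_0,v_2], [v_0,v_3], [v_0,v_5], [v_1,v_3], [v_1,v_4], [v_1,v_5], [v_2,v_3], [v_2,v_4], [v_2,v_5], [v_3,v_4], [v_4,v_5]
  2-simplices (8): [v_0,v_1,v_3], [v_0,v_1,v_5], [v_0,v_2,v_3], [v_0,v_2,v_5], [v_1,v_3,v_4], [v_1,v_4,v_5], [v_2,v_3,v_4], [v_2,v_4,v_5]

Hence C_0 ≅ Z^6, C_1 ≅ Z^12, C_2 ≅ Z^8.

∂_1: C_1 → C_0 is given by ∂[p,q] = [q] − [p].
As a 6×12 matrix over Z this has rank 5, with invariant factors (1,1,1,1,1).

∂_2: C_2 → C_1 acts by ∂[p,q,r] = [q,r] − [p,r] + [p,q]. For instance
  ∂[v_1,v_4,v_5] = [v_4,v_5] − [v_1,v_5] + [v_1,v_4],
  ∂[v_0,v_1,v_5] = [v_1,v_5] − [v_0,v_5] + [v_0,v_1].
As a 12×8 matrix over Z this has rank 7, with invariant factors (1,1,1,1,1,1,1).

Now H_k = ker ∂_k / im ∂_{k+1}, so:

  H_0: rank C_0 − rank ∂_1 = 6 − 5 = 1, and the invariant factors of ∂_1 are all 1, so H_0 ≅ Z.
  H_1: rank ker ∂_1 − rank ∂_2 = (12 − 5) − 7 = 0, and the invariant factors of ∂_2 are all 1, so H_1 ≅ 0.
  H_2: rank ker ∂_2 − rank ∂_3 = (8 − 7) − 0 = 1, and there is no ∂_3, so H_2 ≅ Z.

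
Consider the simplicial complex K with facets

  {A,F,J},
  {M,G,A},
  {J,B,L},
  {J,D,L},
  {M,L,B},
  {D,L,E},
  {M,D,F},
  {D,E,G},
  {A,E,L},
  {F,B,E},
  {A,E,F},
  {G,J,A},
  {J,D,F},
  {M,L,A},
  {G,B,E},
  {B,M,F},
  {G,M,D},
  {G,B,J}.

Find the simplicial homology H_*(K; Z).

H_0 = Z,  H_1 = Z^2,  H_2 = Z.

Order the vertices as A < B < D < E < F < G < J < L < M. Listing each simplex with vertices in this order, K has dimension 2 with simplices:

  0-simplices (9): A, B, D, E, F, G, J, L, M
  1-simplices (27): AE, AF, AG, AJ, AL, AM, BE, BF, BG, BJ, BL, BM, DE, DF, DG, DJ, DL, DM, EF, EG, EL, FJ, FM, GJ, GM, JL, LM
  2-simplices (18): AEF, AEL, AFJ, AGJ, AGM, ALM, BEF, BEG, BFM, BGJ, BJL, BLM, DEG, DEL, DFJ, DFM, DGM, DJL

giving chain groups C_0 ≅ Z^9, C_1 ≅ Z^27, C_2 ≅ Z^18.

The boundary map ∂_1: C_1 → C_0 maps an edge to its endpoints' difference, ∂[p,q] = q − p.
This gives a 9×27 integer matrix of rank 8; reducing to Smith normal form yields diagonal entries (1,1,1,1,1,1,1,1).

The boundary map ∂_2: C_2 → C_1 maps a triangle to the signed sum of its edges. For instance
  ∂DEL = EL − DL + DE,
  ∂BLM = LM − BM + BL.
The 27×18 boundary matrix has rank 17 and Smith normal form diag(1,1,1,1,1,1,1,1,1,1,1,1,1,1,1,1,1).

Computing H_k = (kernel of ∂_k) / (image of ∂_{k+1}):

  H_0: rank C_0 − rank ∂_1 = 9 − 8 = 1, and the invariant factors of ∂_1 are all 1, so H_0 ≅ Z.
  H_1: rank ker ∂_1 − rank ∂_2 = (27 − 8) − 17 = 2, and the invariant factors of ∂_2 are all 1, so H_1 ≅ Z^2.
  H_2: rank ker ∂_2 − rank ∂_3 = (18 − 17) − 0 = 1, and there is no ∂_3, so H_2 ≅ Z.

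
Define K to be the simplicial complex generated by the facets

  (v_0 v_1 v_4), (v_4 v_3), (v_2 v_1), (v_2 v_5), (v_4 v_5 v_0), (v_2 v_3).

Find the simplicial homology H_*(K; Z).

Order the vertices as v_0 < v_1 < v_2 < v_3 < v_4 < v_5. Listing each simplex with vertices in this order, K has dimension 2 with simplices:

  0-simplices (6): [v_0], [v_1], [v_2], [v_3], [v_4], [v_5]
  1-simplices (9): [v_0,v_1], [v_0,v_4], [v_0,v_5], [v_1,v_2], [v_1,v_4], [v_2,v_3], [v_2,v_5], [v_3,v_4], [v_4,v_5]
  2-simplices (2): [v_0,v_1,v_4], [v_0,v_4,v_5]

so the chain groups are C_0 ≅ Z^6, C_1 ≅ Z^9, C_2 ≅ Z^2.

The boundary map ∂_1: C_1 → C_0 sends each edge [p,q] (with p < q) to q − p.
This gives a 6×9 integer matrix of rank 5; reducing to Smith normal form yields diagonal entries (1,1,1,1,1).

∂_2: C_2 → C_1 maps a triangle to the signed sum of its edges. For instance
  ∂[v_0,v_4,v_5] = [v_4,v_5] − [v_0,v_5] + [v_0,v_4],
  ∂[v_0,v_1,v_4] = [v_1,v_4] − [v_0,v_4] + [v_0,v_1].
As a 9×2 matrix over Z this has rank 2, with invariant factors (1,1).

Computing H_k = (kernel of ∂_k) / (image of ∂_{k+1}):

  H_0: rank C_0 − rank ∂_1 = 6 − 5 = 1, and the invariant factors of ∂_1 are all 1, so H_0 ≅ Z.
  H_1: rank ker ∂_1 − rank ∂_2 = (9 − 5) − 2 = 2, and the invariant factors of ∂_2 are all 1, so H_1 ≅ Z^2.
  H_2: rank ker ∂_2 − rank ∂_3 = (2 − 2) − 0 = 0, and there is no ∂_3, so H_2 ≅ 0.

H_0 = Z,  H_1 = Z^2,  H_2 = 0.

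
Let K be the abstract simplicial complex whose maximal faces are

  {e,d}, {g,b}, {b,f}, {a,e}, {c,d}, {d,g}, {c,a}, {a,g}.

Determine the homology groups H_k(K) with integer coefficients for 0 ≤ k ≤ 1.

Order the vertices as a < b < c < d < e < f < g. Listing each simplex with vertices in this order, K has dimension 1 with simplices:

  0-simplices (7): a, b, c, d, e, f, g
  1-simplices (8): ac, ae, ag, bf, bg, cd, de, dg

giving chain groups C_0 ≅ Z^7, C_1 ≅ Z^8.

Boundary ∂_1: C_1 → C_0 is given by ∂[p,q] = [q] − [p]. For instance
  ∂bg = g − b.
As a 7×8 matrix over Z this has rank 6, with invariant factors (1,1,1,1,1,1).

From H_k ≅ ker(∂_k) / im(∂_{k+1}) we obtain:

  H_0: rank C_0 − rank ∂_1 = 7 − 6 = 1, and the invariant factors of ∂_1 are all 1, so H_0 ≅ Z.
  H_1: rank ker ∂_1 − rank ∂_2 = (8 − 6) − 0 = 2, and there is no ∂_2, so H_1 ≅ Z^2.

H_0 ≅ Z,  H_1 ≅ Z^2.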